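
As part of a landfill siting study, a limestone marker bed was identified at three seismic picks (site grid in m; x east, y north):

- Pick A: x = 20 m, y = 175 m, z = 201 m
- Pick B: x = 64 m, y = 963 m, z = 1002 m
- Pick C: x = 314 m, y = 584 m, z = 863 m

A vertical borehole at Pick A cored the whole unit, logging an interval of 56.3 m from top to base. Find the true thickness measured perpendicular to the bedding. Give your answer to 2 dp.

Let the plane be z = a·x + b·y + c.
Pick B−Pick A: 44a + 788b = 801;  Pick C−Pick A: 294a + 409b = 662.
Solving gives a = 0.90814, b = 0.96579.
|∇z| = √(a²+b²) = 1.32569, so dip δ = arctan(1.32569) = 52.97°.
True thickness = vertical thickness × cos δ = 56.3 × cos 52.97° = 33.90 m.

33.90 m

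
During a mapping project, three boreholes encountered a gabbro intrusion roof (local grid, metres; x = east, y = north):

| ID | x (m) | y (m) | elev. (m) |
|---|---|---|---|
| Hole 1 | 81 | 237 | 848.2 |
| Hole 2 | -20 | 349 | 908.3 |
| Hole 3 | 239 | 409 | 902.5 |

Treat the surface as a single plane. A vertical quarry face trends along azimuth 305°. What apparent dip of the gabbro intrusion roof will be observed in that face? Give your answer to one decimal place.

19.0°

Two edge vectors: Hole 1→Hole 2 = (-101, 112, 60.1), Hole 1→Hole 3 = (158, 172, 54.3).
Normal n = (Hole 1→Hole 2) × (Hole 1→Hole 3) = (-4255.6, 14980.1, -35068).
So ∂z/∂x = −n_x/n_z = −0.12135 and ∂z/∂y = −n_y/n_z = 0.42717.
Unit vector along 305° is (sin 305°, cos 305°) = (-0.8192, 0.5736).
Slope in that direction = a·(-0.8192) + b·(0.5736) = 0.34442.
Apparent dip = arctan|0.34442| = 19.0° (true dip is 23.9°, so apparent ≤ true as expected).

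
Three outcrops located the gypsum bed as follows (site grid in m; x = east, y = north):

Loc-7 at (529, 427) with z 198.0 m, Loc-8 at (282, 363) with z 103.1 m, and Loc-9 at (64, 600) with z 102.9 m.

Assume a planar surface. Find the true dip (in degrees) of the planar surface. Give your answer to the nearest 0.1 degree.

Two edge vectors: Loc-7→Loc-8 = (-247, -64, -94.9), Loc-7→Loc-9 = (-465, 173, -95.1).
Normal n = (Loc-7→Loc-8) × (Loc-7→Loc-9) = (22504.1, 20638.8, -72491).
So ∂z/∂x = −n_x/n_z = 0.31044 and ∂z/∂y = −n_y/n_z = 0.28471.
Gradient magnitude |∇z| = √(a² + b²) = √(0.09637 + 0.08106) = 0.42123.
True dip = arctan(0.42123) = 22.8°, dipping toward SW (azimuth ≈ 227°).

22.8°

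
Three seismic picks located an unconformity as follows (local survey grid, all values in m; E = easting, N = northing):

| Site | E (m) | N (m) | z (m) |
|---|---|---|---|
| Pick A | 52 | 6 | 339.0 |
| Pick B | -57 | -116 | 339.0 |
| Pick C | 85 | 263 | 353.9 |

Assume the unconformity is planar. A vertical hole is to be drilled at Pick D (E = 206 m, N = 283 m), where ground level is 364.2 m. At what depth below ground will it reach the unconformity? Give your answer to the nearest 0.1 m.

18.1 m

Two edge vectors: Pick A→Pick B = (-109, -122, 0), Pick A→Pick C = (33, 257, 14.9).
Normal n = (Pick A→Pick B) × (Pick A→Pick C) = (-1817.8, 1624.1, -23987).
So ∂z/∂E = −n_x/n_z = −0.07578 and ∂z/∂N = −n_y/n_z = 0.06771.
Intercept c from Pick A: 339 + 3.94 − 0.41 = 342.53.
At (206, 283): z_contact = −15.61 + 19.16 + 342.53 = 346.08 m.
Depth below ground = 364.2 − 346.08 = 18.1 m.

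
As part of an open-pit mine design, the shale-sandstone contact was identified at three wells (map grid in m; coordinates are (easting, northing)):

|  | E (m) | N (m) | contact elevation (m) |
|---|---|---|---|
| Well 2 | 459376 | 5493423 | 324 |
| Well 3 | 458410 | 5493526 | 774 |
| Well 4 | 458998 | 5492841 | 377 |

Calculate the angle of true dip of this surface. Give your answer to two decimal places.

Two edge vectors: Well 2→Well 3 = (-966, 103, 450), Well 2→Well 4 = (-378, -582, 53).
Normal n = (Well 2→Well 3) × (Well 2→Well 4) = (267359, -118902, 601146).
So ∂z/∂E = −n_x/n_z = −0.44475 and ∂z/∂N = −n_y/n_z = 0.19779.
Gradient magnitude |∇z| = √(a² + b²) = √(0.19780 + 0.03912) = 0.48675.
True dip = arctan(0.48675) = 25.95°, dipping toward ESE (azimuth ≈ 114°).

25.95°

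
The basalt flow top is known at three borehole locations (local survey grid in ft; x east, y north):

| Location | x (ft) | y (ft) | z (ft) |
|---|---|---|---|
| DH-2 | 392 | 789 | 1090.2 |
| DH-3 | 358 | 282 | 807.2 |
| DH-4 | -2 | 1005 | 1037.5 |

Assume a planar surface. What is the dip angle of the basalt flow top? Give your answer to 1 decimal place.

34.2°

Two edge vectors: DH-2→DH-3 = (-34, -507, -283), DH-2→DH-4 = (-394, 216, -52.7).
Normal n = (DH-2→DH-3) × (DH-2→DH-4) = (87846.9, 109710.2, -207102).
So ∂z/∂x = −n_x/n_z = 0.42417 and ∂z/∂y = −n_y/n_z = 0.52974.
Gradient magnitude |∇z| = √(a² + b²) = √(0.17992 + 0.28062) = 0.67864.
True dip = arctan(0.67864) = 34.2°, dipping toward SW (azimuth ≈ 219°).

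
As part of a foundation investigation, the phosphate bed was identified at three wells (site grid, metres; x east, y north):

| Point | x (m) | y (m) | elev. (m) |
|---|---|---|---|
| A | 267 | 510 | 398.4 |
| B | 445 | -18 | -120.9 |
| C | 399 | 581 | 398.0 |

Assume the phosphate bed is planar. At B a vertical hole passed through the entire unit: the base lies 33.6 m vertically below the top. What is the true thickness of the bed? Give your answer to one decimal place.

Let the plane be z = a·x + b·y + c.
B−A: 178a − 528b = −519.3;  C−A: 132a + 71b = −0.4.
Solving gives a = −0.45038, b = 0.83169.
|∇z| = √(a²+b²) = 0.94581, so dip δ = arctan(0.94581) = 43.40°.
True thickness = vertical thickness × cos δ = 33.6 × cos 43.40° = 24.4 m.

24.4 m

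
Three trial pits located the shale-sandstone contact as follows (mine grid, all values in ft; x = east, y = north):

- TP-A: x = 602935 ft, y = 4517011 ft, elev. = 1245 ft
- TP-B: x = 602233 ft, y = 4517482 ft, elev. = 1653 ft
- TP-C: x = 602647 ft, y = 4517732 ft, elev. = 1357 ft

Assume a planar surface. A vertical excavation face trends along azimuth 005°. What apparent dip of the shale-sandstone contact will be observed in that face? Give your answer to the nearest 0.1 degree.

Two edge vectors: TP-A→TP-B = (-702, 471, 408), TP-A→TP-C = (-288, 721, 112).
Normal n = (TP-A→TP-B) × (TP-A→TP-C) = (-241416, -38880, -370494).
So ∂z/∂x = −n_x/n_z = −0.65161 and ∂z/∂y = −n_y/n_z = −0.10494.
Unit vector along 005° is (sin 5°, cos 5°) = (0.0872, 0.9962).
Slope in that direction = a·(0.0872) + b·(0.9962) = −0.16133.
Apparent dip = arctan|0.16133| = 9.2° (true dip is 33.4°, so apparent ≤ true as expected).

9.2°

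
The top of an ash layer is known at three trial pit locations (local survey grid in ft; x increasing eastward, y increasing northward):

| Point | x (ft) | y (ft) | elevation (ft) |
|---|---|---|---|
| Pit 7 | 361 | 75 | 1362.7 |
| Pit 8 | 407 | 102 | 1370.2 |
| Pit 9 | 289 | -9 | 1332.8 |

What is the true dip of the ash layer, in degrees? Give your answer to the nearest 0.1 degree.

24.0°

Two edge vectors: Pit 7→Pit 8 = (46, 27, 7.5), Pit 7→Pit 9 = (-72, -84, -29.9).
Normal n = (Pit 7→Pit 8) × (Pit 7→Pit 9) = (-177.3, 835.4, -1920).
So ∂z/∂x = −n_x/n_z = −0.09234 and ∂z/∂y = −n_y/n_z = 0.43510.
Gradient magnitude |∇z| = √(a² + b²) = √(0.00853 + 0.18932) = 0.44480.
True dip = arctan(0.44480) = 24.0°, dipping toward SSE (azimuth ≈ 168°).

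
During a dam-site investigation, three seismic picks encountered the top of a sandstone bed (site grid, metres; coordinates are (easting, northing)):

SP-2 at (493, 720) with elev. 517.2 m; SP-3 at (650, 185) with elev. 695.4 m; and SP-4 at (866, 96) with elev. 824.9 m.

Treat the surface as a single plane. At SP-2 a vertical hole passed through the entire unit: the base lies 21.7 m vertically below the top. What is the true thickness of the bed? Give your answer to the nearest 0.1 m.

Let the plane be z = a·E + b·N + c.
SP-3−SP-2: 157a − 535b = 178.2;  SP-4−SP-2: 373a − 624b = 307.7.
Solving gives a = 0.52588, b = −0.17876.
|∇z| = √(a²+b²) = 0.55543, so dip δ = arctan(0.55543) = 29.05°.
True thickness = vertical thickness × cos δ = 21.7 × cos 29.05° = 19.0 m.

19.0 m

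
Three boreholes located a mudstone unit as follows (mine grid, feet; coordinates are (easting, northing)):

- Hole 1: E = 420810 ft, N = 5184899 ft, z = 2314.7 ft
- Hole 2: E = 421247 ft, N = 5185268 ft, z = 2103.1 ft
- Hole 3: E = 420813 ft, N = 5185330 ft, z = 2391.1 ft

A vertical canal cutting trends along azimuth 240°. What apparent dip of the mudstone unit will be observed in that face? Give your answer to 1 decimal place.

24.8°

Let the plane be z = a·E + b·N + c.
Hole 2−Hole 1: 437a + 369b = −211.6;  Hole 3−Hole 1: 3a + 431b = 76.4.
Solving gives a = −0.63764, b = 0.18170.
Unit vector along 240° is (sin 240°, cos 240°) = (-0.8660, -0.5000).
Slope in that direction = a·(-0.8660) + b·(-0.5000) = 0.46136.
Apparent dip = arctan|0.46136| = 24.8° (true dip is 33.5°, so apparent ≤ true as expected).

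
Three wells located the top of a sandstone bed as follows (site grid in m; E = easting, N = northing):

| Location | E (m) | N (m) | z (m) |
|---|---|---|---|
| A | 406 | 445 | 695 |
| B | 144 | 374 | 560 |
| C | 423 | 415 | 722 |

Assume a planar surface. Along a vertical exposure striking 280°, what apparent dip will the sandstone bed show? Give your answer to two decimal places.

36.49°

Two edge vectors: A→B = (-262, -71, -135), A→C = (17, -30, 27).
Normal n = (A→B) × (A→C) = (-5967, 4779, 9067).
So ∂z/∂E = −n_x/n_z = 0.65810 and ∂z/∂N = −n_y/n_z = −0.52708.
Unit vector along 280° is (sin 280°, cos 280°) = (-0.9848, 0.1736).
Slope in that direction = a·(-0.9848) + b·(0.1736) = −0.73963.
Apparent dip = arctan|0.73963| = 36.49° (true dip is 40.1°, so apparent ≤ true as expected).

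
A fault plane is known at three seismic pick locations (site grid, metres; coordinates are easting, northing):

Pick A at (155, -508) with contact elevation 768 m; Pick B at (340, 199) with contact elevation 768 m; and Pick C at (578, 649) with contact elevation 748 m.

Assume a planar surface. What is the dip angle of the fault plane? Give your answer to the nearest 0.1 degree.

9.8°

Two edge vectors: Pick A→Pick B = (185, 707, 0), Pick A→Pick C = (423, 1157, -20).
Normal n = (Pick A→Pick B) × (Pick A→Pick C) = (-14140, 3700, -85016).
So ∂z/∂easting = −n_x/n_z = −0.16632 and ∂z/∂northing = −n_y/n_z = 0.04352.
Gradient magnitude |∇z| = √(a² + b²) = √(0.02766 + 0.00189) = 0.17192.
True dip = arctan(0.17192) = 9.8°, dipping toward ESE (azimuth ≈ 105°).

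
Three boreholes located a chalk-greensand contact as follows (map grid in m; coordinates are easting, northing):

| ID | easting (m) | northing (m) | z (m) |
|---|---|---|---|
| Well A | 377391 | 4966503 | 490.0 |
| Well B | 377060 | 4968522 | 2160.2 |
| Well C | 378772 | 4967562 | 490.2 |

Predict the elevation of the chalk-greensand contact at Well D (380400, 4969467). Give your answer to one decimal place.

Two edge vectors: Well A→Well B = (-331, 2019, 1670.2), Well A→Well C = (1381, 1059, 0.2).
Normal n = (Well A→Well B) × (Well A→Well C) = (-1768338, 2306612.4, -3138768).
So ∂z/∂easting = −n_x/n_z = −0.563386016 and ∂z/∂northing = −n_y/n_z = 0.734878271.
Intercept c from Well A: 490 + 212616.81 − 3649775.14 = −3436668.32.
At (380400, 4969467): z = −214312.0 + 3651953.3 − 3436668.32 = 973.0 m.

973.0 m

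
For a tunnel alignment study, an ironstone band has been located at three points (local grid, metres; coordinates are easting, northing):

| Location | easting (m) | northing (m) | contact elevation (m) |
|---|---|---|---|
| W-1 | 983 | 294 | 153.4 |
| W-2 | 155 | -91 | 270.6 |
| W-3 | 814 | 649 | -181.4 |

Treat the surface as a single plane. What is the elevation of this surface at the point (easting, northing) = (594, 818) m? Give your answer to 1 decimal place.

Two edge vectors: W-1→W-2 = (-828, -385, 117.2), W-1→W-3 = (-169, 355, -334.8).
Normal n = (W-1→W-2) × (W-1→W-3) = (87292, -297021.2, -359005).
So ∂z/∂easting = −n_x/n_z = 0.24315 and ∂z/∂northing = −n_y/n_z = −0.82735.
Intercept c from W-1: 153.4 − 239.02 + 243.24 = 157.62.
At (594, 818): z = 144.4 − 676.8 + 157.62 = -374.7 m.

-374.7 m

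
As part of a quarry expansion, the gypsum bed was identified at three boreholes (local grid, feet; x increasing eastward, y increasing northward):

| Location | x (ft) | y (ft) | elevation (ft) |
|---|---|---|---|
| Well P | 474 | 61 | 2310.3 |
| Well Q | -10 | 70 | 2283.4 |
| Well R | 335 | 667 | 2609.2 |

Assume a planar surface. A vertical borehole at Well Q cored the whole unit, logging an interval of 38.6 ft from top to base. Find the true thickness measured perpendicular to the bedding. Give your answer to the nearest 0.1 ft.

34.4 ft

Let the plane be z = a·x + b·y + c.
Well Q−Well P: −484a + 9b = −26.9;  Well R−Well P: −139a + 606b = 298.9.
Solving gives a = 0.06503, b = 0.50815.
|∇z| = √(a²+b²) = 0.51229, so dip δ = arctan(0.51229) = 27.13°.
True thickness = vertical thickness × cos δ = 38.6 × cos 27.13° = 34.4 ft.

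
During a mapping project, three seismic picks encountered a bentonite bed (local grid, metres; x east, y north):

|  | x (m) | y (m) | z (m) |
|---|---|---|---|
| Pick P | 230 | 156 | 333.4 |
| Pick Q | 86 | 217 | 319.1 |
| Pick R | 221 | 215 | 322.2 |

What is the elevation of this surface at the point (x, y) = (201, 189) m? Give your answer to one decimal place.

326.7 m

Let the plane be z = a·x + b·y + c.
Pick Q−Pick P: −144a + 61b = −14.3;  Pick R−Pick P: −9a + 59b = −11.2.
Solving gives a = 0.02020, b = −0.18675.
Then c = 333.4 − a·230 − b·156 = 357.89.
At (201, 189): z = 4.1 − 35.3 + 357.89 = 326.7 m.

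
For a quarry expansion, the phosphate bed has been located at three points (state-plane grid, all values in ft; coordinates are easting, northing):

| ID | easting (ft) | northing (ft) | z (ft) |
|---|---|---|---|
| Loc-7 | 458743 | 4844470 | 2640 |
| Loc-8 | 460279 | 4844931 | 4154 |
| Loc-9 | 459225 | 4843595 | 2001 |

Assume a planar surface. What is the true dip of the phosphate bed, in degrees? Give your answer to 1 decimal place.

Let the plane be z = a·easting + b·northing + c.
Loc-8−Loc-7: 1536a + 461b = 1514;  Loc-9−Loc-7: 482a − 875b = −639.
Solving gives a = 0.65775, b = 1.09261.
Gradient magnitude |∇z| = √(a² + b²) = √(0.43264 + 1.19380) = 1.27532.
True dip = arctan(1.27532) = 51.9°, dipping toward SSW (azimuth ≈ 211°).

51.9°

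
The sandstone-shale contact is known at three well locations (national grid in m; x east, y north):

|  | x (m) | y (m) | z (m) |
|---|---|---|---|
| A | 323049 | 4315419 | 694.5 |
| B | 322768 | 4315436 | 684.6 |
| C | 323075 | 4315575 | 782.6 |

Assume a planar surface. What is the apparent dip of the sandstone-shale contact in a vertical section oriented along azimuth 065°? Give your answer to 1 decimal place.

16.5°

Let the plane be z = a·x + b·y + c.
B−A: −281a + 17b = −9.9;  C−A: 26a + 156b = 88.1.
Solving gives a = 0.06870, b = 0.55329.
Unit vector along 065° is (sin 65°, cos 65°) = (0.9063, 0.4226).
Slope in that direction = a·(0.9063) + b·(0.4226) = 0.29610.
Apparent dip = arctan|0.29610| = 16.5° (true dip is 29.1°, so apparent ≤ true as expected).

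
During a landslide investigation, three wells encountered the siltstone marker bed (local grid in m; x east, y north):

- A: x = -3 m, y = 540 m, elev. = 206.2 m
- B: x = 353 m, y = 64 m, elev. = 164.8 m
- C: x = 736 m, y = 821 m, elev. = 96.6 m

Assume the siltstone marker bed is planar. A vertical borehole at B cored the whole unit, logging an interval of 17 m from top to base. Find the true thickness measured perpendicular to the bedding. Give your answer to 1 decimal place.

16.8 m

Two edge vectors: A→B = (356, -476, -41.4), A→C = (739, 281, -109.6).
Normal n = (A→B) × (A→C) = (63803, 8423, 451800).
So ∂z/∂x = −n_x/n_z = −0.14122 and ∂z/∂y = −n_y/n_z = −0.01864.
|∇z| = √(a²+b²) = 0.14244, so dip δ = arctan(0.14244) = 8.11°.
True thickness = vertical thickness × cos δ = 17 × cos 8.11° = 16.8 m.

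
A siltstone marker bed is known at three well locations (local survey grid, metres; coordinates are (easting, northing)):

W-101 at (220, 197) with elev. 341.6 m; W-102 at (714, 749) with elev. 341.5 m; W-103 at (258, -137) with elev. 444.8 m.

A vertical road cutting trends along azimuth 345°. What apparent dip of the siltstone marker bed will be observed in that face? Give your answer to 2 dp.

18.99°

Let the plane be z = a·E + b·N + c.
W-102−W-101: 494a + 552b = −0.1;  W-103−W-101: 38a − 334b = 103.2.
Solving gives a = 0.30614, b = −0.27415.
Unit vector along 345° is (sin 345°, cos 345°) = (-0.2588, 0.9659).
Slope in that direction = a·(-0.2588) + b·(0.9659) = −0.34404.
Apparent dip = arctan|0.34404| = 18.99° (true dip is 22.3°, so apparent ≤ true as expected).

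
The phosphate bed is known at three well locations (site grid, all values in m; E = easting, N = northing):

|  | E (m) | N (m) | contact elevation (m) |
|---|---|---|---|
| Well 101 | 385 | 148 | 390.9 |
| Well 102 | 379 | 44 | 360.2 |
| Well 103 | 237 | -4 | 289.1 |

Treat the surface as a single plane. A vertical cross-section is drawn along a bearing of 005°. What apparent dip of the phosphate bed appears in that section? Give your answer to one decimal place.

17.0°

Two edge vectors: Well 101→Well 102 = (-6, -104, -30.7), Well 101→Well 103 = (-148, -152, -101.8).
Normal n = (Well 101→Well 102) × (Well 101→Well 103) = (5920.8, 3932.8, -14480).
So ∂z/∂E = −n_x/n_z = 0.40890 and ∂z/∂N = −n_y/n_z = 0.27160.
Unit vector along 005° is (sin 5°, cos 5°) = (0.0872, 0.9962).
Slope in that direction = a·(0.0872) + b·(0.9962) = 0.30621.
Apparent dip = arctan|0.30621| = 17.0° (true dip is 26.1°, so apparent ≤ true as expected).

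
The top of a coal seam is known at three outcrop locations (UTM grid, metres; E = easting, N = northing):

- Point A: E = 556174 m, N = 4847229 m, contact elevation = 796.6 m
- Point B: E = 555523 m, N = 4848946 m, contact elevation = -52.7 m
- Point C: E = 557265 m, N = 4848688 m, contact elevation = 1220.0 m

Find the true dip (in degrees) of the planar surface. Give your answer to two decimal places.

36.26°

Two edge vectors: Point A→Point B = (-651, 1717, -849.3), Point A→Point C = (1091, 1459, 423.4).
Normal n = (Point A→Point B) × (Point A→Point C) = (1966106.5, -650952.9, -2823056).
So ∂z/∂E = −n_x/n_z = 0.69645 and ∂z/∂N = −n_y/n_z = −0.23058.
Gradient magnitude |∇z| = √(a² + b²) = √(0.48504 + 0.05317) = 0.73363.
True dip = arctan(0.73363) = 36.26°, dipping toward WNW (azimuth ≈ 288°).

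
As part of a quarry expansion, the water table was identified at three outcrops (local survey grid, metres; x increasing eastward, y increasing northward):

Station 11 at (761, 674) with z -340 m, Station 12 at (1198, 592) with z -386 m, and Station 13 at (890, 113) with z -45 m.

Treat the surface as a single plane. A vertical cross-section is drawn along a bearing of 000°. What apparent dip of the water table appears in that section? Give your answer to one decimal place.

Two edge vectors: Station 11→Station 12 = (437, -82, -46), Station 11→Station 13 = (129, -561, 295).
Normal n = (Station 11→Station 12) × (Station 11→Station 13) = (-49996, -134849, -234579).
So ∂z/∂x = −n_x/n_z = −0.21313 and ∂z/∂y = −n_y/n_z = −0.57486.
Unit vector along 000° is (sin 0°, cos 0°) = (0.0000, 1.0000).
Slope in that direction = a·(0.0000) + b·(1.0000) = −0.57486.
Apparent dip = arctan|0.57486| = 29.9° (true dip is 31.5°, so apparent ≤ true as expected).

29.9°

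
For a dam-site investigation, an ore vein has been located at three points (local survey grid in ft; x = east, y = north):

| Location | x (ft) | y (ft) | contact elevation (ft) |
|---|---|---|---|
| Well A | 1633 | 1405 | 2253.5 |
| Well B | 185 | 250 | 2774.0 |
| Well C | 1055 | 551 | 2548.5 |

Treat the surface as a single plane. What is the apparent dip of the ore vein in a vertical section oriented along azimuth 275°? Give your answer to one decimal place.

9.2°

Two edge vectors: Well A→Well B = (-1448, -1155, 520.5), Well A→Well C = (-578, -854, 295).
Normal n = (Well A→Well B) × (Well A→Well C) = (103782, 126311, 569002).
So ∂z/∂x = −n_x/n_z = −0.18239 and ∂z/∂y = −n_y/n_z = −0.22199.
Unit vector along 275° is (sin 275°, cos 275°) = (-0.9962, 0.0872).
Slope in that direction = a·(-0.9962) + b·(0.0872) = 0.16235.
Apparent dip = arctan|0.16235| = 9.2° (true dip is 16.0°, so apparent ≤ true as expected).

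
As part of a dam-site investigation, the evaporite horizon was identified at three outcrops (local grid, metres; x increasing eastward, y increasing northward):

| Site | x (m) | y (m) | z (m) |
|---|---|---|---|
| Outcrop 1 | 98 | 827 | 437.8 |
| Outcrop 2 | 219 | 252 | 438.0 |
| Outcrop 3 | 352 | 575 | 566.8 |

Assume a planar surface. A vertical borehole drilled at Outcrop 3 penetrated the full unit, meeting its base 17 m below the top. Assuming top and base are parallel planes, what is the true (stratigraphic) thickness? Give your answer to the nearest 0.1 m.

Let the plane be z = a·x + b·y + c.
Outcrop 2−Outcrop 1: 121a − 575b = 0.2;  Outcrop 3−Outcrop 1: 254a − 252b = 129.
Solving gives a = 0.64145, b = 0.13464.
|∇z| = √(a²+b²) = 0.65543, so dip δ = arctan(0.65543) = 33.24°.
True thickness = vertical thickness × cos δ = 17 × cos 33.24° = 14.2 m.

14.2 m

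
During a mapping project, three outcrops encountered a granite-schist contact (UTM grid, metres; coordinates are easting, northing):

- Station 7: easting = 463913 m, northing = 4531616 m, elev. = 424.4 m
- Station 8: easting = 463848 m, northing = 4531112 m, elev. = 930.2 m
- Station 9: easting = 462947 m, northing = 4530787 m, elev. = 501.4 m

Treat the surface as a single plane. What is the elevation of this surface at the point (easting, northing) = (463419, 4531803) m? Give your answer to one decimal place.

-218.6 m

Let the plane be z = a·easting + b·northing + c.
Station 8−Station 7: −65a − 504b = 505.8;  Station 9−Station 7: −966a − 829b = 77.
Solving gives a = 0.878795969, b = −1.116908210.
Then c = 424.4 − a·463913 − b·4531616 = 4654138.64.
At (463419, 4531803): z = 407250.7 − 5061608.0 + 4654138.64 = -218.6 m.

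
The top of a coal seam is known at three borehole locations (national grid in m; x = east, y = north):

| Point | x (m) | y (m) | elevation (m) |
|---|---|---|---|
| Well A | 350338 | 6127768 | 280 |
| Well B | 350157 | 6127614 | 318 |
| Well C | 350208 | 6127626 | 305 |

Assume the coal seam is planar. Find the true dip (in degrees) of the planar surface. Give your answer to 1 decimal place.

15.7°

Let the plane be z = a·x + b·y + c.
Well B−Well A: −181a − 154b = 38;  Well C−Well A: −130a − 142b = 25.
Solving gives a = −0.27209, b = 0.07304.
Gradient magnitude |∇z| = √(a² + b²) = √(0.07403 + 0.00533) = 0.28172.
True dip = arctan(0.28172) = 15.7°, dipping toward ESE (azimuth ≈ 105°).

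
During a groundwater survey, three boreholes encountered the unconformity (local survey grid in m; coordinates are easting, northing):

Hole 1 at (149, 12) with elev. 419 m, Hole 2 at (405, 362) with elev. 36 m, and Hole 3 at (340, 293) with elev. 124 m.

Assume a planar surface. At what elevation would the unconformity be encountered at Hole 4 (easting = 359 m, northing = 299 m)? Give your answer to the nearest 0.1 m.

Let the plane be z = a·easting + b·northing + c.
Hole 2−Hole 1: 256a + 350b = −383;  Hole 3−Hole 1: 191a + 281b = −295.
Solving gives a = −0.85981, b = −0.46540.
Then c = 419 − a·149 − b·12 = 552.70.
At (359, 299): z = −308.7 − 139.2 + 552.70 = 104.9 m.

104.9 m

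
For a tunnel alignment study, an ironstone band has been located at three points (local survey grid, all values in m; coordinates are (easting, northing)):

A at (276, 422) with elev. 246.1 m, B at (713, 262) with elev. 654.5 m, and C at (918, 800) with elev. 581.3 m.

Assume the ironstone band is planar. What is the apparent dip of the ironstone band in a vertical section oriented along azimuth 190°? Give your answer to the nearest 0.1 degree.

16.2°

Let the plane be z = a·E + b·N + c.
B−A: 437a − 160b = 408.4;  C−A: 642a + 378b = 335.2.
Solving gives a = 0.77642, b = −0.43191.
Unit vector along 190° is (sin 190°, cos 190°) = (-0.1736, -0.9848).
Slope in that direction = a·(-0.1736) + b·(-0.9848) = 0.29052.
Apparent dip = arctan|0.29052| = 16.2° (true dip is 41.6°, so apparent ≤ true as expected).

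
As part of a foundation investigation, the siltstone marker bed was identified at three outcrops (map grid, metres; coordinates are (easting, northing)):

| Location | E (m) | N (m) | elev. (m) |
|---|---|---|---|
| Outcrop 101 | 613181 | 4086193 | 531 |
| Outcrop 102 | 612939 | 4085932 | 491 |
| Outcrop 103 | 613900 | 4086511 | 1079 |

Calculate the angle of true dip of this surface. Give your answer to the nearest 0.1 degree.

Let the plane be z = a·E + b·N + c.
Outcrop 102−Outcrop 101: −242a − 261b = −40;  Outcrop 103−Outcrop 101: 719a + 318b = 548.
Solving gives a = 1.17710, b = −0.93815.
Gradient magnitude |∇z| = √(a² + b²) = √(1.38555 + 0.88013) = 1.50522.
True dip = arctan(1.50522) = 56.4°, dipping toward NW (azimuth ≈ 309°).

56.4°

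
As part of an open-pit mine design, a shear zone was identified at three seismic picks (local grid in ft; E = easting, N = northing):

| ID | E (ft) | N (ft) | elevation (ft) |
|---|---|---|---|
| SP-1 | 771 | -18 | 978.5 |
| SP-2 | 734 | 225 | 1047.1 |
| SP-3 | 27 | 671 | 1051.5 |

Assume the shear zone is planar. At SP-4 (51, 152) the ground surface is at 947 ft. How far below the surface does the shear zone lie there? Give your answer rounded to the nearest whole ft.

52 ft

Let the plane be z = a·E + b·N + c.
SP-2−SP-1: −37a + 243b = 68.6;  SP-3−SP-1: −744a + 689b = 73.
Solving gives a = 0.19013, b = 0.31125.
Then c = 978.5 − a·771 − b·-18 = 837.52.
At (51, 152): z_contact = 9.7 + 47.3 + 837.52 = 894.5 ft.
Depth below ground = 947 − 894.5 = 52 ft.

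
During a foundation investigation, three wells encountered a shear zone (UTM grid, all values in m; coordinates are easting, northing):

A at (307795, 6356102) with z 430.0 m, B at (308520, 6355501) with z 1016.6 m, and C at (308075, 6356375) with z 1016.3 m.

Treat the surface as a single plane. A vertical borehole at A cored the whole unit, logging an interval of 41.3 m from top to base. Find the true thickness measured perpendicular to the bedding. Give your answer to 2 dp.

Let the plane be z = a·easting + b·northing + c.
B−A: 725a − 601b = 586.6;  C−A: 280a + 273b = 586.3.
Solving gives a = 1.39951, b = 0.71222.
|∇z| = √(a²+b²) = 1.57032, so dip δ = arctan(1.57032) = 57.51°.
True thickness = vertical thickness × cos δ = 41.3 × cos 57.51° = 22.18 m.

22.18 m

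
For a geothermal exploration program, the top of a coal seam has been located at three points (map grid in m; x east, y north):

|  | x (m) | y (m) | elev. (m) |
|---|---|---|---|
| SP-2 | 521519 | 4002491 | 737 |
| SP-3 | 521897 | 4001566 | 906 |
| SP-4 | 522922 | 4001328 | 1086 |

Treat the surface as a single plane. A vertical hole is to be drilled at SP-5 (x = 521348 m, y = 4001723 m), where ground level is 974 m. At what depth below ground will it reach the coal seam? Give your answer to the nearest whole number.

168 m

Two edge vectors: SP-2→SP-3 = (378, -925, 169), SP-2→SP-4 = (1403, -1163, 349).
Normal n = (SP-2→SP-3) × (SP-2→SP-4) = (-126278, 105185, 858161).
So ∂z/∂x = −n_x/n_z = 0.14714954 and ∂z/∂y = −n_y/n_z = −0.12257024.
Intercept c from SP-2: 737 − 76741.28 + 490586.28 = 414582.00.
At (521348, 4001723): z_contact = 76716.1 − 490492.1 + 414582.00 = 806.0 m.
Depth below ground = 974 − 806.0 = 168 m.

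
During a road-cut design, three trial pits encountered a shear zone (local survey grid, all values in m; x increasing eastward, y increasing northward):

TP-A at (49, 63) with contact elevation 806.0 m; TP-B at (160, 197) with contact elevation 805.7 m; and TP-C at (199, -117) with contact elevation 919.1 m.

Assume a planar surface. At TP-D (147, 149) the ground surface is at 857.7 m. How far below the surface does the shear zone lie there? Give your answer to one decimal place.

Two edge vectors: TP-A→TP-B = (111, 134, -0.3), TP-A→TP-C = (150, -180, 113.1).
Normal n = (TP-A→TP-B) × (TP-A→TP-C) = (15101.4, -12599.1, -40080).
So ∂z/∂x = −n_x/n_z = 0.37678 and ∂z/∂y = −n_y/n_z = −0.31435.
Intercept c from TP-A: 806 − 18.46 + 19.80 = 807.34.
At (147, 149): z_contact = 55.39 − 46.84 + 807.34 = 815.89 m.
Depth below ground = 857.7 − 815.89 = 41.8 m.

41.8 m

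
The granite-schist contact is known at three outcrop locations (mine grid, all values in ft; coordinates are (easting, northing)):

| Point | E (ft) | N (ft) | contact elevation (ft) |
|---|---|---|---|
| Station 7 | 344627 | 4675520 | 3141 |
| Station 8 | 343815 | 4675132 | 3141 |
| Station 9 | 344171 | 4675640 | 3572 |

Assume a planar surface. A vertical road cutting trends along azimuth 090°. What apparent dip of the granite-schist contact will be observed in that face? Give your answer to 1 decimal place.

Let the plane be z = a·E + b·N + c.
Station 8−Station 7: −812a − 388b = 0;  Station 9−Station 7: −456a + 120b = 431.
Solving gives a = −0.60950, b = 1.27556.
Unit vector along 090° is (sin 90°, cos 90°) = (1.0000, 0.0000).
Slope in that direction = a·(1.0000) + b·(0.0000) = −0.60950.
Apparent dip = arctan|0.60950| = 31.4° (true dip is 54.7°, so apparent ≤ true as expected).

31.4°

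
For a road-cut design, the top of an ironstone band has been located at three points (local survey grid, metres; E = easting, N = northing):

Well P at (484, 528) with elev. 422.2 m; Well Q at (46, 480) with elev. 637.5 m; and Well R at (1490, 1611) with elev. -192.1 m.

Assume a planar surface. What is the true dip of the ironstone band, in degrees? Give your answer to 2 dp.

Two edge vectors: Well P→Well Q = (-438, -48, 215.3), Well P→Well R = (1006, 1083, -614.3).
Normal n = (Well P→Well Q) × (Well P→Well R) = (-203683.5, -52471.6, -426066).
So ∂z/∂E = −n_x/n_z = −0.47806 and ∂z/∂N = −n_y/n_z = −0.12315.
Gradient magnitude |∇z| = √(a² + b²) = √(0.22854 + 0.01517) = 0.49366.
True dip = arctan(0.49366) = 26.27°, dipping toward ENE (azimuth ≈ 076°).

26.27°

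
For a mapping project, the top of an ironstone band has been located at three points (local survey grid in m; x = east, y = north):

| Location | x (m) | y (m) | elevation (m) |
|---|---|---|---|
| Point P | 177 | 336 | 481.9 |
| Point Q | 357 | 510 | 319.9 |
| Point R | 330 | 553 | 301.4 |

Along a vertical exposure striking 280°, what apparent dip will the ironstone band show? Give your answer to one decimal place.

10.7°

Two edge vectors: Point P→Point Q = (180, 174, -162), Point P→Point R = (153, 217, -180.5).
Normal n = (Point P→Point Q) × (Point P→Point R) = (3747, 7704, 12438).
So ∂z/∂x = −n_x/n_z = −0.30125 and ∂z/∂y = −n_y/n_z = −0.61939.
Unit vector along 280° is (sin 280°, cos 280°) = (-0.9848, 0.1736).
Slope in that direction = a·(-0.9848) + b·(0.1736) = 0.18912.
Apparent dip = arctan|0.18912| = 10.7° (true dip is 34.6°, so apparent ≤ true as expected).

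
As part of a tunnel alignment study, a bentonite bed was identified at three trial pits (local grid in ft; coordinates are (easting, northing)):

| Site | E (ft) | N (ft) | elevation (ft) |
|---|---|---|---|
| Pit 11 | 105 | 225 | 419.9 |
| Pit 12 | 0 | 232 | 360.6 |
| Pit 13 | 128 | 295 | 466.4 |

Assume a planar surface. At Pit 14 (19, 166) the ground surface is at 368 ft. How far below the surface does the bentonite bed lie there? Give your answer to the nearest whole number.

27 ft

Two edge vectors: Pit 11→Pit 12 = (-105, 7, -59.3), Pit 11→Pit 13 = (23, 70, 46.5).
Normal n = (Pit 11→Pit 12) × (Pit 11→Pit 13) = (4476.5, 3518.6, -7511).
So ∂z/∂E = −n_x/n_z = 0.59599 and ∂z/∂N = −n_y/n_z = 0.46846.
Intercept c from Pit 11: 419.9 − 62.58 − 105.40 = 251.92.
At (19, 166): z_contact = 11.3 + 77.8 + 251.92 = 341.0 ft.
Depth below ground = 368 − 341.0 = 27 ft.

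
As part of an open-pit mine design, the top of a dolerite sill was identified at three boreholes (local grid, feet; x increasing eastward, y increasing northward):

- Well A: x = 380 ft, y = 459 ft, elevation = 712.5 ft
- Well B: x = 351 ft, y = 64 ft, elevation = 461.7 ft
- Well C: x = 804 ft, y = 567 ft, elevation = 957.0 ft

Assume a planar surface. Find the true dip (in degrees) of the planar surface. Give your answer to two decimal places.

36.40°

Two edge vectors: Well A→Well B = (-29, -395, -250.8), Well A→Well C = (424, 108, 244.5).
Normal n = (Well A→Well B) × (Well A→Well C) = (-69491.1, -99248.7, 164348).
So ∂z/∂x = −n_x/n_z = 0.42283 and ∂z/∂y = −n_y/n_z = 0.60389.
Gradient magnitude |∇z| = √(a² + b²) = √(0.17878 + 0.36469) = 0.73721.
True dip = arctan(0.73721) = 36.40°, dipping toward SW (azimuth ≈ 215°).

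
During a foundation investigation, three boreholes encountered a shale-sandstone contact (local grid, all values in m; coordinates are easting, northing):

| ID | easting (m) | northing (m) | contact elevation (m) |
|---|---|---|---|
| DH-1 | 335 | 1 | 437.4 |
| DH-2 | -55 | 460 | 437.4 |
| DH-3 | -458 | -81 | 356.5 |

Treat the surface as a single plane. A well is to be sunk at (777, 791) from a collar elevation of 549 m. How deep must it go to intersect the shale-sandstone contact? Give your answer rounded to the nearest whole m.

7 m

Let the plane be z = a·easting + b·northing + c.
DH-2−DH-1: −390a + 459b = 0;  DH-3−DH-1: −793a − 82b = −80.9.
Solving gives a = 0.09378, b = 0.07968.
Then c = 437.4 − a·335 − b·1 = 405.90.
At (777, 791): z_contact = 72.9 + 63.0 + 405.90 = 541.8 m.
Depth below ground = 549 − 541.8 = 7 m.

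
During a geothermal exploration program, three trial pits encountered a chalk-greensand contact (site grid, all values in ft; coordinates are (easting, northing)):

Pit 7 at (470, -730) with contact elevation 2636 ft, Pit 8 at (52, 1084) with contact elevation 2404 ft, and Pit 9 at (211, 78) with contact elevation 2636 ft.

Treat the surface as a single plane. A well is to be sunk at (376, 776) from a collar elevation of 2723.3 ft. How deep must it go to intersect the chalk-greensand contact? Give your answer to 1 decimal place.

639.0 ft

Let the plane be z = a·E + b·N + c.
Pit 8−Pit 7: −418a + 1814b = −232;  Pit 9−Pit 7: −259a + 808b = 0.
Solving gives a = −1.419240, b = −0.454930.
Then c = 2636 − a·470 − b·-730 = 2970.94.
At (376, 776): z_contact = −533.63 − 353.03 + 2970.94 = 2084.28 ft.
Depth below ground = 2723.3 − 2084.28 = 639.0 ft.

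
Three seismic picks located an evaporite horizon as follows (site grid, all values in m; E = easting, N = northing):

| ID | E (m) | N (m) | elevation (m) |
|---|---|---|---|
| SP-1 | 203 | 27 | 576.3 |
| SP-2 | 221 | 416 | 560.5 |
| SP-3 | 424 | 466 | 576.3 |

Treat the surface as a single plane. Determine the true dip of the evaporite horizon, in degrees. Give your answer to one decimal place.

Two edge vectors: SP-1→SP-2 = (18, 389, -15.8), SP-1→SP-3 = (221, 439, 0).
Normal n = (SP-1→SP-2) × (SP-1→SP-3) = (6936.2, -3491.8, -78067).
So ∂z/∂E = −n_x/n_z = 0.08885 and ∂z/∂N = −n_y/n_z = −0.04473.
Gradient magnitude |∇z| = √(a² + b²) = √(0.00789 + 0.00200) = 0.09947.
True dip = arctan(0.09947) = 5.7°, dipping toward WNW (azimuth ≈ 297°).

5.7°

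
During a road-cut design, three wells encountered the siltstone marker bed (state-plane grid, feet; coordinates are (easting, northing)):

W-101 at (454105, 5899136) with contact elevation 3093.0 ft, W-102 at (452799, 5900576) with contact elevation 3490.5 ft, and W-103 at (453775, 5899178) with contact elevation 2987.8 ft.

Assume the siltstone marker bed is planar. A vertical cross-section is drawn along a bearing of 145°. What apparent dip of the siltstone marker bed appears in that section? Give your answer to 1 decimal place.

Let the plane be z = a·E + b·N + c.
W-102−W-101: −1306a + 1440b = 397.5;  W-103−W-101: −330a + 42b = −105.2.
Solving gives a = 0.40010, b = 0.63891.
Unit vector along 145° is (sin 145°, cos 145°) = (0.5736, -0.8192).
Slope in that direction = a·(0.5736) + b·(-0.8192) = −0.29388.
Apparent dip = arctan|0.29388| = 16.4° (true dip is 37.0°, so apparent ≤ true as expected).

16.4°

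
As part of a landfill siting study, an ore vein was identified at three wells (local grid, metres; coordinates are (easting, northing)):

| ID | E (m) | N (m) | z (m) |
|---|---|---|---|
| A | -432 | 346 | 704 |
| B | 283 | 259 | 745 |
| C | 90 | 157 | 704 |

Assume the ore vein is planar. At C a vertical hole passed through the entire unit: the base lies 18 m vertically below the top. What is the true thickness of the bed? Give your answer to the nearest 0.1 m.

17.4 m

Let the plane be z = a·E + b·N + c.
B−A: 715a − 87b = 41;  C−A: 522a − 189b = 0.
Solving gives a = 0.08637, b = 0.23854.
|∇z| = √(a²+b²) = 0.25369, so dip δ = arctan(0.25369) = 14.24°.
True thickness = vertical thickness × cos δ = 18 × cos 14.24° = 17.4 m.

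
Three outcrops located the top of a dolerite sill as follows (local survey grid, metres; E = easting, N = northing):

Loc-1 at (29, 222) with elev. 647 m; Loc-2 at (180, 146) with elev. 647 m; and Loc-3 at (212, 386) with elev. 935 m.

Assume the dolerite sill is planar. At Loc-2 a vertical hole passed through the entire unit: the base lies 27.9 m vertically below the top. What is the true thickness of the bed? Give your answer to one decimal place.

Two edge vectors: Loc-1→Loc-2 = (151, -76, 0), Loc-1→Loc-3 = (183, 164, 288).
Normal n = (Loc-1→Loc-2) × (Loc-1→Loc-3) = (-21888, -43488, 38672).
So ∂z/∂E = −n_x/n_z = 0.56599 and ∂z/∂N = −n_y/n_z = 1.12453.
|∇z| = √(a²+b²) = 1.25894, so dip δ = arctan(1.25894) = 51.54°.
True thickness = vertical thickness × cos δ = 27.9 × cos 51.54° = 17.4 m.

17.4 m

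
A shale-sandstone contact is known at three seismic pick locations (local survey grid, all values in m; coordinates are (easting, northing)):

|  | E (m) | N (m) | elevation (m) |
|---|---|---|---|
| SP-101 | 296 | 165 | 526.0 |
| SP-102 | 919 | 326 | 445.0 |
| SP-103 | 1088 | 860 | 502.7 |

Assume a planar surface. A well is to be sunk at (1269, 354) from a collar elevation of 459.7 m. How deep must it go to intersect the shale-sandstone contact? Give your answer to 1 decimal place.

Two edge vectors: SP-101→SP-102 = (623, 161, -81), SP-101→SP-103 = (792, 695, -23.3).
Normal n = (SP-101→SP-102) × (SP-101→SP-103) = (52543.7, -49636.1, 305473).
So ∂z/∂E = −n_x/n_z = −0.172008 and ∂z/∂N = −n_y/n_z = 0.162489.
Intercept c from SP-101: 526 + 50.91 − 26.81 = 550.10.
At (1269, 354): z_contact = −218.28 + 57.52 + 550.10 = 389.35 m.
Depth below ground = 459.7 − 389.35 = 70.4 m.

70.4 m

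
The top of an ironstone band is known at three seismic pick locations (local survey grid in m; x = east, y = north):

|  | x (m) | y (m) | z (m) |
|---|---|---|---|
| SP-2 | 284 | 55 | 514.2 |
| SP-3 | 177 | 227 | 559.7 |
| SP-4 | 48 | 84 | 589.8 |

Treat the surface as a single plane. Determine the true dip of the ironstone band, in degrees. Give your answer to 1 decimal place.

Let the plane be z = a·x + b·y + c.
SP-3−SP-2: −107a + 172b = 45.5;  SP-4−SP-2: −236a + 29b = 75.6.
Solving gives a = −0.31166, b = 0.07066.
Gradient magnitude |∇z| = √(a² + b²) = √(0.09713 + 0.00499) = 0.31957.
True dip = arctan(0.31957) = 17.7°, dipping toward ESE (azimuth ≈ 103°).

17.7°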